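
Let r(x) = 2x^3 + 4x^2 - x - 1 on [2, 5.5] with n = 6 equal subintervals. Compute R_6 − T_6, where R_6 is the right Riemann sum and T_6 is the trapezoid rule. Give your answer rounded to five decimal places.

R_6 ≈ 771.3226273.
T_6 ≈ 649.3330440.
R_6 − T_6 ≈ 121.98958.

121.98958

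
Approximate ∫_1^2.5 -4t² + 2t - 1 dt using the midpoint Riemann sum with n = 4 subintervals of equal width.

-15.6796875

Δt = (2.5 − 1)/4 = 0.375.
Midpoints: 1.1875, 1.5625, 1.9375, 2.3125.
f(1.1875) = -4.265625, f(1.5625) = -7.640625, f(1.9375) = -12.140625, f(2.3125) = -17.765625.
Sum = Δt · [f(1.1875) + f(1.5625) + f(1.9375) + f(2.3125)].
Sum = -15.6796875.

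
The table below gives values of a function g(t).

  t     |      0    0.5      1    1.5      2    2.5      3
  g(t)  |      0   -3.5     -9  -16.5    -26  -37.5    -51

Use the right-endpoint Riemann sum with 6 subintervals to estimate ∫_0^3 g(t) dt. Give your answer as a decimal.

Δt = 0.5.
Sum = 0.5·[(-3.5) + (-9) + (-16.5) + (-26) + (-37.5) + (-51)] = -71.75.

-71.75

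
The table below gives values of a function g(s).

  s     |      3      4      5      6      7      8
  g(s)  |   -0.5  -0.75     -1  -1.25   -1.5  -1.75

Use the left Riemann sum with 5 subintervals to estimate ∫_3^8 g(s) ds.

-5

Δs = 1.
Sum = 1·[(-0.5) + (-0.75) + (-1) + (-1.25) + (-1.5)] = -5.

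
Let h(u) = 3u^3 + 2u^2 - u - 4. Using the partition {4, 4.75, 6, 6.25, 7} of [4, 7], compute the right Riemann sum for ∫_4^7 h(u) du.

Subinterval widths: 0.75, 1.25, 0.25, 0.75.
Right endpoints: 4.75, 6, 6.25, 7.
h(4.75) = 357.890625, h(6) = 710, h(6.25) = 800.296875, h(7) = 1116.
Sum = Σ Δu_i · h(u_i).
Sum = 2192.9921875.

2192.9921875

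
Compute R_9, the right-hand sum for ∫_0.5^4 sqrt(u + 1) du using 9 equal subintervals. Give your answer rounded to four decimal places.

Δu = (4 − 0.5)/9 = 7/18.
Right endpoints: 8/9, 23/18, 5/3, 37/18, 22/9, 17/6, 29/9, 65/18, 4.
f(8/9) ≈ 1.3744, f(23/18) ≈ 1.5092, f(5/3) ≈ 1.6330, f(37/18) ≈ 1.7480, f(22/9) ≈ 1.8559, f(17/6) ≈ 1.9579, f(29/9) ≈ 2.0548, f(65/18) ≈ 2.1473, f(4) ≈ 2.2361.
Sum = Δu · [f(8/9) + f(23/18) + f(5/3) + ...].
Sum ≈ 6.4231.

6.4231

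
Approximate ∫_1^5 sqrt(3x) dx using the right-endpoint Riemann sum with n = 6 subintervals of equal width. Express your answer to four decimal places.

Δx = (5 − 1)/6 = 2/3.
Right endpoints: 5/3, 7/3, 3, 11/3, 13/3, 5.
f(5/3) ≈ 2.2361, f(7/3) ≈ 2.6458, f(3) ≈ 3.0000, f(11/3) ≈ 3.3166, f(13/3) ≈ 3.6056, f(5) ≈ 3.8730.
Sum = Δx · [f(5/3) + f(7/3) + f(3) + ...].
Sum ≈ 12.4513.

12.4513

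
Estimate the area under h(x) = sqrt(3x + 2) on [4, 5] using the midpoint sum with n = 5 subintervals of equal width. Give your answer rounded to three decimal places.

Δx = (5 − 4)/5 = 0.2.
Midpoints: 4.1, 4.3, 4.5, 4.7, 4.9.
h(4.1) ≈ 3.782, h(4.3) ≈ 3.860, h(4.5) ≈ 3.937, h(4.7) ≈ 4.012, h(4.9) ≈ 4.087.
Sum = Δx · [h(4.1) + h(4.3) + h(4.5) + h(4.7) + h(4.9)].
Sum ≈ 3.936.

3.936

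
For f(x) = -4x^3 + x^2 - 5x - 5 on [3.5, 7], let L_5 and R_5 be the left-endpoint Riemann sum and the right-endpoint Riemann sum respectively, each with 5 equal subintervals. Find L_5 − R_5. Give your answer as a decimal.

826.875

L_5 = -1864.555.
R_5 = -2691.43.
L_5 − R_5 = 826.875.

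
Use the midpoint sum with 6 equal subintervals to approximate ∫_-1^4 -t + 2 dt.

2.5

Δt = (4 − (-1))/6 = 5/6.
Midpoints: -7/12, 0.25, 13/12, 23/12, 2.75, 43/12.
f(-7/12) = 31/12, f(0.25) = 1.75, f(13/12) = 11/12, f(23/12) = 1/12, f(2.75) = -0.75, f(43/12) = -19/12.
Sum = Δt · [f(-7/12) + f(0.25) + f(13/12) + ...].
Sum = 2.5.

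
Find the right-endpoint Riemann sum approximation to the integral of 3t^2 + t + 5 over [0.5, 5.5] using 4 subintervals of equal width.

Δt = (5.5 − 0.5)/4 = 1.25.
Right endpoints: 1.75, 3, 4.25, 5.5.
f(1.75) = 15.9375, f(3) = 35, f(4.25) = 63.4375, f(5.5) = 101.25.
Sum = Δt · [f(1.75) + f(3) + f(4.25) + f(5.5)].
Sum = 269.53125.

269.53125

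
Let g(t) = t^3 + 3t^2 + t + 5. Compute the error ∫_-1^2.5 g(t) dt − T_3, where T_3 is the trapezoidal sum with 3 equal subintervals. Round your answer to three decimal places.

-4.168

Exact integral: ∫_-1^2.5 g(t) dt = 46.265625.
T_3 ≈ 50.43403.
Error ≈ 46.265625 − 50.43403 ≈ -4.168.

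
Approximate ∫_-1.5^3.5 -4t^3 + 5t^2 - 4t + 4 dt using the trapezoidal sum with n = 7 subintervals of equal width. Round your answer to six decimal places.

Δt = (3.5 − (-1.5))/7 = 5/7.
f(-1.5) = 34.75, f(-11/14) = 16697/1372, f(-1/14) = 5917/1372, f(9/14) = 3337/1372, f(19/14) = -3043/1372, f(29/14) = -25223/1372, f(39/14) = -75203/1372, f(3.5) = -120.25.
T_7 = (Δt/2)·[f(t_0) + 2f(t_1) + ... + 2f(t_{6}) + f(t_7)].
Sum ≈ -70.892857.

-70.892857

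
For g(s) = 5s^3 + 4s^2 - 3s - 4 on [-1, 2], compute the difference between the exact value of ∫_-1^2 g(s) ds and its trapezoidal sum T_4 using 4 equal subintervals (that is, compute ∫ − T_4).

Exact integral: ∫_-1^2 g(s) ds = 14.25.
T_4 = 17.484375.
Error = 14.25 − 17.484375 = -3.234375.

-3.234375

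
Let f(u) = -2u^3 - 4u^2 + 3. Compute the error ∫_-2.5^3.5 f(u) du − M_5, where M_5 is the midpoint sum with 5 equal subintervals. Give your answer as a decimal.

Exact integral: ∫_-2.5^3.5 f(u) du = -115.5.
M_5 = -110.46.
Error = -115.5 − (-110.46) = -5.04.

-5.04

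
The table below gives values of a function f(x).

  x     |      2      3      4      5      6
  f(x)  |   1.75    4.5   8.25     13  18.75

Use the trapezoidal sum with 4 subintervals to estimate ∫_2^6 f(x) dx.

Δx = 1.
T_4 = (1/2)·[1.75 + 2·4.5 + 2·8.25 + 2·13 + 18.75] = 36.

36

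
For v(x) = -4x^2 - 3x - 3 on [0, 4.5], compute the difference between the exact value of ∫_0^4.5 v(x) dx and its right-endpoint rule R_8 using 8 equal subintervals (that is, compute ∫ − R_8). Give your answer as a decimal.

27.52734375

Exact integral: ∫_0^4.5 v(x) dx = -165.375.
R_8 = -192.90234375.
Error = -165.375 − (-192.90234375) = 27.52734375.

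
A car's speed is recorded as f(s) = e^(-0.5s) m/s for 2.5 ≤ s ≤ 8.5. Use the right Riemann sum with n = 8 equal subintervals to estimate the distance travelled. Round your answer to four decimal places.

Δs = (8.5 − 2.5)/8 = 0.75.
Right endpoints: 3.25, 4, 4.75, 5.5, 6.25, 7, 7.75, 8.5.
f(3.25) ≈ 0.1969, f(4) ≈ 0.1353, f(4.75) ≈ 0.0930, f(5.5) ≈ 0.0639, f(6.25) ≈ 0.0439, f(7) ≈ 0.0302, f(7.75) ≈ 0.0208, f(8.5) ≈ 0.0143.
Sum = Δs · [f(3.25) + f(4) + f(4.75) + ...].
Sum ≈ 0.4488.

0.4488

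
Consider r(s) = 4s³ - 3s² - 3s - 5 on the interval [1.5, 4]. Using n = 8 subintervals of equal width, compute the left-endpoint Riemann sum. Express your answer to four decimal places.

128.1348

Δs = (4 − 1.5)/8 = 0.3125.
Left endpoints: 1.5, 1.8125, 2.125, 2.4375, 2.75, 3.0625, 3.375, 3.6875.
r(1.5) = -2.75, r(1.8125) = 3609/1024, r(2.125) = 13.4609375, r(2.4375) = 28459/1024, r(2.75) = 47.25, r(3.0625) = 74309/1024, r(3.375) = 104.4765625, r(3.6875) = 147159/1024.
Sum = Δs · [r(1.5) + r(1.8125) + r(2.125) + ...].
Sum ≈ 128.1348.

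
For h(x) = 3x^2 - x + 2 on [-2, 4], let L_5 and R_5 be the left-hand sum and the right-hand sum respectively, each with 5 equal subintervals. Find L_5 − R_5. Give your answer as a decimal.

-36

L_5 = 64.32.
R_5 = 100.32.
L_5 − R_5 = -36.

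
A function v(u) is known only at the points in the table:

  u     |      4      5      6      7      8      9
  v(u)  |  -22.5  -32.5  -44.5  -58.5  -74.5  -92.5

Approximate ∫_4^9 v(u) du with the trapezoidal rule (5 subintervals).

Δu = 1.
T_5 = (1/2)·[(-22.5) + 2·(-32.5) + 2·(-44.5) + 2·(-58.5) + 2·(-74.5) + (-92.5)] = -267.5.

-267.5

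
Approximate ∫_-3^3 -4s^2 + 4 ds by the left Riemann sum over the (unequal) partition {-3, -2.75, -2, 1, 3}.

Subinterval widths: 0.25, 0.75, 3, 2.
Left endpoints: -3, -2.75, -2, 1.
f(-3) = -32, f(-2.75) = -26.25, f(-2) = -12, f(1) = 0.
Sum = Σ Δs_i · f(s_i).
Sum = -63.6875.

-63.6875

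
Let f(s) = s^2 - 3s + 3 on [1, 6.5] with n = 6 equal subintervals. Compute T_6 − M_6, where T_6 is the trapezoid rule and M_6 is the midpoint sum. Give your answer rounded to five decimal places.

T_6 ≈ 46.6035880.
M_6 ≈ 45.4482060.
T_6 − M_6 ≈ 1.15538.

1.15538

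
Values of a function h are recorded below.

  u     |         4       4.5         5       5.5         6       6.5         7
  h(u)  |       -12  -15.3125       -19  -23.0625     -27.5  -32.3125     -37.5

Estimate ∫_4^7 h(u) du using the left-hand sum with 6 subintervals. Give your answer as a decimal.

Δu = 0.5.
Sum = 0.5·[(-12) + (-15.3125) + (-19) + (-23.0625) + (-27.5) + (-32.3125)] = -64.59375.

-64.59375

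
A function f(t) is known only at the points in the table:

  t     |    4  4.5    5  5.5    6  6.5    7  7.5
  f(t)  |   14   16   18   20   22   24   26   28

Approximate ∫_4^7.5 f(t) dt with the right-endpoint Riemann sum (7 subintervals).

77

Δt = 0.5.
Sum = 0.5·[16 + 18 + 20 + 22 + 24 + 26 + 28] = 77.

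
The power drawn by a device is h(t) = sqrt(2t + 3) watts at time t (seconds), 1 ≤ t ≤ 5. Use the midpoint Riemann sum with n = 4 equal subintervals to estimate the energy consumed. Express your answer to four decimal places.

Δt = (5 − 1)/4 = 1.
Midpoints: 1.5, 2.5, 3.5, 4.5.
h(1.5) ≈ 2.4495, h(2.5) ≈ 2.8284, h(3.5) ≈ 3.1623, h(4.5) ≈ 3.4641.
Sum = Δt · [h(1.5) + h(2.5) + h(3.5) + h(4.5)].
Sum ≈ 11.9043.

11.9043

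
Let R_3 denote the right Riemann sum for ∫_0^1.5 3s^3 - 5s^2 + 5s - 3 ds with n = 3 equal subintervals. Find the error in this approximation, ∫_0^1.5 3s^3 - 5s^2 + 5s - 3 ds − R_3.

-1.703125

Exact integral: ∫_0^1.5 f(s) ds = -0.703125.
R_3 = 1.
Error = -0.703125 − 1 = -1.703125.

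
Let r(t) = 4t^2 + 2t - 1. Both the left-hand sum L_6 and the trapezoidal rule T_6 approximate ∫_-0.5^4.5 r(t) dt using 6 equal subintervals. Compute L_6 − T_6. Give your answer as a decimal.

-37.5

L_6 ≈ 101.481481.
T_6 ≈ 138.981481.
L_6 − T_6 = -37.5.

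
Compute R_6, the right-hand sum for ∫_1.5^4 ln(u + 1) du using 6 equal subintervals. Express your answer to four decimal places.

Δu = (4 − 1.5)/6 = 5/12.
Right endpoints: 23/12, 7/3, 2.75, 19/6, 43/12, 4.
f(23/12) ≈ 1.0704, f(7/3) ≈ 1.2040, f(2.75) ≈ 1.3218, f(19/6) ≈ 1.4271, f(43/12) ≈ 1.5224, f(4) ≈ 1.6094.
Sum = Δu · [f(23/12) + f(7/3) + f(2.75) + ...].
Sum ≈ 3.3980.

3.3980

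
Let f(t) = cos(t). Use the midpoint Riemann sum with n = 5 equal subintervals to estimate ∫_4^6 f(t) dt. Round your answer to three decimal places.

0.481

Δt = (6 − 4)/5 = 0.4.
Midpoints: 4.2, 4.6, 5, 5.4, 5.8.
f(4.2) ≈ -0.490, f(4.6) ≈ -0.112, f(5) ≈ 0.284, f(5.4) ≈ 0.635, f(5.8) ≈ 0.886.
Sum = Δt · [f(4.2) + f(4.6) + f(5) + f(5.4) + f(5.8)].
Sum ≈ 0.481.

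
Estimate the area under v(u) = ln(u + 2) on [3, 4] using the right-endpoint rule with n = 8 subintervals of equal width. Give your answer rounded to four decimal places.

1.7147

Δu = (4 − 3)/8 = 0.125.
Right endpoints: 3.125, 3.25, 3.375, 3.5, 3.625, 3.75, 3.875, 4.
v(3.125) ≈ 1.6341, v(3.25) ≈ 1.6582, v(3.375) ≈ 1.6818, v(3.5) ≈ 1.7047, v(3.625) ≈ 1.7272, v(3.75) ≈ 1.7492, v(3.875) ≈ 1.7707, v(4) ≈ 1.7918.
Sum = Δu · [v(3.125) + v(3.25) + v(3.375) + ...].
Sum ≈ 1.7147.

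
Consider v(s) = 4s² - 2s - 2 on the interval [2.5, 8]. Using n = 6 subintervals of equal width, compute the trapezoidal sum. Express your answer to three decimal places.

Δs = (8 − 2.5)/6 = 11/12.
v(2.5) = 18, v(41/12) = 1363/36, v(13/3) = 580/9, v(5.25) = 97.75, v(37/6) = 1240/9, v(85/12) = 6643/36, v(8) = 238.
T_6 = (Δs/2)·[v(s_0) + 2v(s_1) + ... + 2v(s_{5}) + v(s_6)].
Sum ≈ 596.164.

596.164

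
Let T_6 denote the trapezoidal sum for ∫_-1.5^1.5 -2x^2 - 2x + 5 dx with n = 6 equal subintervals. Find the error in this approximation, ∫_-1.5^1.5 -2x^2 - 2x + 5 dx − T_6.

Exact integral: ∫_-1.5^1.5 f(x) dx = 10.5.
T_6 = 10.25.
Error = 10.5 − 10.25 = 0.25.

0.25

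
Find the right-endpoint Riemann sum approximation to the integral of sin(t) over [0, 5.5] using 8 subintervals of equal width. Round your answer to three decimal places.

0.037

Δt = (5.5 − 0)/8 = 0.6875.
Right endpoints: 0.6875, 1.375, 2.0625, 2.75, 3.4375, 4.125, 4.8125, 5.5.
f(0.6875) ≈ 0.635, f(1.375) ≈ 0.981, f(2.0625) ≈ 0.882, f(2.75) ≈ 0.382, f(3.4375) ≈ -0.292, f(4.125) ≈ -0.832, f(4.8125) ≈ -0.995, f(5.5) ≈ -0.706.
Sum = Δt · [f(0.6875) + f(1.375) + f(2.0625) + ...].
Sum ≈ 0.037.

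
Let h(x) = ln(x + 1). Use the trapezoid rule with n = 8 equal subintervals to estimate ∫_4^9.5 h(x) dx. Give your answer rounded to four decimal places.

Δx = (9.5 − 4)/8 = 0.6875.
h(4) ≈ 1.6094, h(4.6875) ≈ 1.7383, h(5.375) ≈ 1.8524, h(6.0625) ≈ 1.9548, h(6.75) ≈ 2.0477, h(7.4375) ≈ 2.1327, h(8.125) ≈ 2.2110, h(8.8125) ≈ 2.2837, h(9.5) ≈ 2.3514.
T_8 = (Δx/2)·[h(x_0) + 2h(x_1) + ... + 2h(x_{7}) + h(x_8)].
Sum ≈ 11.1381.

11.1381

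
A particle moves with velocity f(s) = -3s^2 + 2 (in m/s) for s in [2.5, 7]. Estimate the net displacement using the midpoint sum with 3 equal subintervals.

-315.84375

Δs = (7 − 2.5)/3 = 1.5.
Midpoints: 3.25, 4.75, 6.25.
f(3.25) = -29.6875, f(4.75) = -65.6875, f(6.25) = -115.1875.
Sum = Δs · [f(3.25) + f(4.75) + f(6.25)].
Sum = -315.84375.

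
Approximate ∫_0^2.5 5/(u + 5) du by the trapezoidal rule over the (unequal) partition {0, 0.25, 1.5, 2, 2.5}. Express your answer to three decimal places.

2.036

Subinterval widths: 0.25, 1.25, 0.5, 0.5.
f(0) = 1, f(0.25) = 20/21, f(1.5) = 10/13, f(2) = 5/7, f(2.5) = 2/3.
On each subinterval the trapezoid contributes (Δu_i/2)·[f(u_{i-1}) + f(u_i)].
Sum ≈ 2.036.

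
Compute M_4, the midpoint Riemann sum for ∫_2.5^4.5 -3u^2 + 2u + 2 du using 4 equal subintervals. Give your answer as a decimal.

-57.375

Δu = (4.5 − 2.5)/4 = 0.5.
Midpoints: 2.75, 3.25, 3.75, 4.25.
f(2.75) = -15.1875, f(3.25) = -23.1875, f(3.75) = -32.6875, f(4.25) = -43.6875.
Sum = Δu · [f(2.75) + f(3.25) + f(3.75) + f(4.25)].
Sum = -57.375.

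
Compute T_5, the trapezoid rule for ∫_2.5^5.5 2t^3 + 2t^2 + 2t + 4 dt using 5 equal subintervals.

Δt = (5.5 − 2.5)/5 = 0.6.
f(2.5) = 52.75, f(3.1) = 89.002, f(3.7) = 140.086, f(4.3) = 208.594, f(4.9) = 297.118, f(5.5) = 408.25.
T_5 = (Δt/2)·[f(t_0) + 2f(t_1) + ... + 2f(t_{4}) + f(t_5)].
Sum = 579.18.

579.18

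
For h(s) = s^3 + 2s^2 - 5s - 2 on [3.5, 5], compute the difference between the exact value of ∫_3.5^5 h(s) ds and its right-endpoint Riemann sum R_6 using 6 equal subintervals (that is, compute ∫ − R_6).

Exact integral: ∫_3.5^5 h(s) ds = 138.609375.
R_6 = 151.35546875.
Error = 138.609375 − 151.35546875 = -12.74609375.

-12.74609375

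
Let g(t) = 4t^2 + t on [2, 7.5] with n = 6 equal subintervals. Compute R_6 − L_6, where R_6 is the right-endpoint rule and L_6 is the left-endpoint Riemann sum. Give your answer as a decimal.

R_6 ≈ 679.35185.
L_6 ≈ 482.72685.
R_6 − L_6 = 196.625.

196.625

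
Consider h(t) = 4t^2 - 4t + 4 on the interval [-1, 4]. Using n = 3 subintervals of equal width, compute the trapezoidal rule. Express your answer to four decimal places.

85.9259

Δt = (4 − (-1))/3 = 5/3.
h(-1) = 12, h(2/3) = 28/9, h(7/3) = 148/9, h(4) = 52.
T_3 = (Δt/2)·[h(t_0) + 2h(t_1) + 2h(t_2) + h(t_3)].
Sum ≈ 85.9259.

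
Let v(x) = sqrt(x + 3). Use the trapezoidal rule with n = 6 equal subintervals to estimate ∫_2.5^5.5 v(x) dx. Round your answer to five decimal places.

7.92107

Δx = (5.5 − 2.5)/6 = 0.5.
v(2.5) ≈ 2.34521, v(3) ≈ 2.44949, v(3.5) ≈ 2.54951, v(4) ≈ 2.64575, v(4.5) ≈ 2.73861, v(5) ≈ 2.82843, v(5.5) ≈ 2.91548.
T_6 = (Δx/2)·[v(x_0) + 2v(x_1) + ... + 2v(x_{5}) + v(x_6)].
Sum ≈ 7.92107.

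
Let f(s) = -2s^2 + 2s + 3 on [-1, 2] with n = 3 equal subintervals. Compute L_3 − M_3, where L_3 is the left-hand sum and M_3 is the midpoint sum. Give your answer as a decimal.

L_3 = 5.
M_3 = 6.5.
L_3 − M_3 = -1.5.

-1.5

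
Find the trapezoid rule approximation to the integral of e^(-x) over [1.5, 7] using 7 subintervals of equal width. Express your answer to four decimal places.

Δx = (7 − 1.5)/7 = 11/14.
f(1.5) ≈ 0.2231, f(16/7) ≈ 0.1017, f(43/14) ≈ 0.0464, f(27/7) ≈ 0.0211, f(65/14) ≈ 0.0096, f(38/7) ≈ 0.0044, f(87/14) ≈ 0.0020, f(7) ≈ 0.0009.
T_7 = (Δx/2)·[f(x_0) + 2f(x_1) + ... + 2f(x_{6}) + f(x_7)].
Sum ≈ 0.2335.

0.2335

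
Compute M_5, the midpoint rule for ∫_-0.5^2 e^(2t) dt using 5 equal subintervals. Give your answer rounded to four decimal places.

Δt = (2 − (-0.5))/5 = 0.5.
Midpoints: -0.25, 0.25, 0.75, 1.25, 1.75.
f(-0.25) ≈ 0.6065, f(0.25) ≈ 1.6487, f(0.75) ≈ 4.4817, f(1.25) ≈ 12.1825, f(1.75) ≈ 33.1155.
Sum = Δt · [f(-0.25) + f(0.25) + f(0.75) + f(1.25) + f(1.75)].
Sum ≈ 26.0174.

26.0174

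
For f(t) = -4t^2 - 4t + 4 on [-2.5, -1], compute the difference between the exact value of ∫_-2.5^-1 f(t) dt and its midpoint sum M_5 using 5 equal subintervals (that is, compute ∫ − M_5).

-0.045

Exact integral: ∫_-2.5^-1 f(t) dt = -3.
M_5 = -2.955.
Error = -3 − (-2.955) = -0.045.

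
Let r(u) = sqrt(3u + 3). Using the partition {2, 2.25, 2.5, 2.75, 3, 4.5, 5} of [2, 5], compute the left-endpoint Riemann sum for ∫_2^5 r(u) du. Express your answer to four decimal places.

Subinterval widths: 0.25, 0.25, 0.25, 0.25, 1.5, 0.5.
Left endpoints: 2, 2.25, 2.5, 2.75, 3, 4.5.
r(2) ≈ 3.0000, r(2.25) ≈ 3.1225, r(2.5) ≈ 3.2404, r(2.75) ≈ 3.3541, r(3) ≈ 3.4641, r(4.5) ≈ 4.0620.
Sum = Σ Δu_i · r(u_i).
Sum ≈ 10.4064.

10.4064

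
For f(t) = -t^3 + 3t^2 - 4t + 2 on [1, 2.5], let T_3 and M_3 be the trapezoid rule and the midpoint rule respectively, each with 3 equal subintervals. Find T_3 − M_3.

T_3 = -2.53125.
M_3 = -2.3203125.
T_3 − M_3 = -0.2109375.

-0.2109375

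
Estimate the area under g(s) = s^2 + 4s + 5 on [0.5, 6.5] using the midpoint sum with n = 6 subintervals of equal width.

Δs = (6.5 − 0.5)/6 = 1.
Midpoints: 1, 2, 3, 4, 5, 6.
g(1) = 10, g(2) = 17, g(3) = 26, g(4) = 37, g(5) = 50, g(6) = 65.
Sum = Δs · [g(1) + g(2) + g(3) + ...].
Sum = 205.

205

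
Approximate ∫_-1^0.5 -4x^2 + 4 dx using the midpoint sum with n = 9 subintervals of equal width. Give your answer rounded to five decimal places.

4.51389

Δx = (0.5 − (-1))/9 = 1/6.
Midpoints: -11/12, -0.75, -7/12, -5/12, -0.25, -1/12, 1/12, 0.25, 5/12.
f(-11/12) = 23/36, f(-0.75) = 1.75, f(-7/12) = 95/36, f(-5/12) = 119/36, f(-0.25) = 3.75, f(-1/12) = 143/36, f(1/12) = 143/36, f(0.25) = 3.75, f(5/12) = 119/36.
Sum = Δx · [f(-11/12) + f(-0.75) + f(-7/12) + ...].
Sum ≈ 4.51389.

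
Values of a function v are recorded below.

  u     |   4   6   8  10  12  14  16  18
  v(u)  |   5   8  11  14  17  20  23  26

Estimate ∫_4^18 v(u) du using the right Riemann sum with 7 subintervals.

238

Δu = 2.
Sum = 2·[8 + 11 + 14 + 17 + 20 + 23 + 26] = 238.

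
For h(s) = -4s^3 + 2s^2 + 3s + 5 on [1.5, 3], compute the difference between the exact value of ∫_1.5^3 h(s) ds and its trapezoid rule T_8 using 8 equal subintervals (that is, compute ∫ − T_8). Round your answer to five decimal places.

Exact integral: ∫_1.5^3 h(s) ds = -42.5625.
T_8 ≈ -42.7822266.
Error ≈ -42.5625 − (-42.7822266) ≈ 0.21973.

0.21973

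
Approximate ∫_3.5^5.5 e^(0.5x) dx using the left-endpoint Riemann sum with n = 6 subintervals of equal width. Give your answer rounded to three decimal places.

Δx = (5.5 − 3.5)/6 = 1/3.
Left endpoints: 3.5, 23/6, 25/6, 4.5, 29/6, 31/6.
f(3.5) ≈ 5.755, f(23/6) ≈ 6.798, f(25/6) ≈ 8.031, f(4.5) ≈ 9.488, f(29/6) ≈ 11.208, f(31/6) ≈ 13.241.
Sum = Δx · [f(3.5) + f(23/6) + f(25/6) + ...].
Sum ≈ 18.174.

18.174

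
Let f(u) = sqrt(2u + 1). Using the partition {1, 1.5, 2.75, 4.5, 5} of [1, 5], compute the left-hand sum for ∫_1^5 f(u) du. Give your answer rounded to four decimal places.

9.4088

Subinterval widths: 0.5, 1.25, 1.75, 0.5.
Left endpoints: 1, 1.5, 2.75, 4.5.
f(1) ≈ 1.7321, f(1.5) ≈ 2.0000, f(2.75) ≈ 2.5495, f(4.5) ≈ 3.1623.
Sum = Σ Δu_i · f(u_i).
Sum ≈ 9.4088.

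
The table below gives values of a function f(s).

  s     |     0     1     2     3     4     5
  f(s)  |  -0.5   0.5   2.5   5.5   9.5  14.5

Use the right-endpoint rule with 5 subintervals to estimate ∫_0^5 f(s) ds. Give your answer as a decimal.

Δs = 1.
Sum = 1·[0.5 + 2.5 + 5.5 + 9.5 + 14.5] = 32.5.

32.5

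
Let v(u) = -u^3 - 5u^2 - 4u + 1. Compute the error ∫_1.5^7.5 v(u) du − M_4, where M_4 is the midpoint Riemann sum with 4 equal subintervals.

Exact integral: ∫_1.5^7.5 v(u) du = -1589.25.
M_4 = -1568.4375.
Error = -1589.25 − (-1568.4375) = -20.8125.

-20.8125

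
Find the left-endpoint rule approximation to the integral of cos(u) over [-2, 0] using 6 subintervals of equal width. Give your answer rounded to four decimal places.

Δu = (0 − (-2))/6 = 1/3.
Left endpoints: -2, -5/3, -4/3, -1, -2/3, -1/3.
f(-2) ≈ -0.4161, f(-5/3) ≈ -0.0957, f(-4/3) ≈ 0.2352, f(-1) ≈ 0.5403, f(-2/3) ≈ 0.7859, f(-1/3) ≈ 0.9450.
Sum = Δu · [f(-2) + f(-5/3) + f(-4/3) + ...].
Sum ≈ 0.6648.

0.6648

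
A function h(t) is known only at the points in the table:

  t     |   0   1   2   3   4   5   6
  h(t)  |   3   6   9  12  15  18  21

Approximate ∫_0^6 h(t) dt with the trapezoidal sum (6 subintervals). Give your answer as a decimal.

Δt = 1.
T_6 = (1/2)·[3 + 2·6 + 2·9 + 2·12 + 2·15 + 2·18 + 21] = 72.

72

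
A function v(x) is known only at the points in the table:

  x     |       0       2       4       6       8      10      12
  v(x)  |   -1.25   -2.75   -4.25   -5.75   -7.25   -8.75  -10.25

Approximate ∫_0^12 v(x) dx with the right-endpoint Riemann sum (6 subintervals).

Δx = 2.
Sum = 2·[(-2.75) + (-4.25) + (-5.75) + (-7.25) + (-8.75) + (-10.25)] = -78.

-78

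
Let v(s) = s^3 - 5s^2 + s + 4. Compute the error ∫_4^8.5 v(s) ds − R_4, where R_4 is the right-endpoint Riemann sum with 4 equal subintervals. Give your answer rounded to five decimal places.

-166.82520

Exact integral: ∫_4^8.5 v(s) ds = 370.265625.
R_4 ≈ 537.0908203.
Error ≈ 370.265625 − 537.0908203 ≈ -166.82520.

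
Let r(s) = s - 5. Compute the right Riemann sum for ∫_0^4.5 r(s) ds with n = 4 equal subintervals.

Δs = (4.5 − 0)/4 = 1.125.
Right endpoints: 1.125, 2.25, 3.375, 4.5.
r(1.125) = -3.875, r(2.25) = -2.75, r(3.375) = -1.625, r(4.5) = -0.5.
Sum = Δs · [r(1.125) + r(2.25) + r(3.375) + r(4.5)].
Sum = -9.84375.

-9.84375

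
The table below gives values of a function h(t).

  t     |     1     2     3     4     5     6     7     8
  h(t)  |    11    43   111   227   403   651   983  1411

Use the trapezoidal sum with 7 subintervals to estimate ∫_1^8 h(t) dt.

Δt = 1.
T_7 = (1/2)·[11 + 2·43 + 2·111 + 2·227 + 2·403 + 2·651 + 2·983 + 1411] = 3129.

3129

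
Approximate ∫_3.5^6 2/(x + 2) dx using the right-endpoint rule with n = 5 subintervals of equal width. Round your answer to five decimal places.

Δx = (6 − 3.5)/5 = 0.5.
Right endpoints: 4, 4.5, 5, 5.5, 6.
f(4) = 1/3, f(4.5) = 4/13, f(5) = 2/7, f(5.5) = 4/15, f(6) = 0.25.
Sum = Δx · [f(4) + f(4.5) + f(5) + f(5.5) + f(6)].
Sum ≈ 0.72170.

0.72170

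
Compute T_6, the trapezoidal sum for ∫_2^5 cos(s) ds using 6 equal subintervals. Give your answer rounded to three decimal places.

-1.829

Δs = (5 − 2)/6 = 0.5.
f(2) ≈ -0.416, f(2.5) ≈ -0.801, f(3) ≈ -0.990, f(3.5) ≈ -0.936, f(4) ≈ -0.654, f(4.5) ≈ -0.211, f(5) ≈ 0.284.
T_6 = (Δs/2)·[f(s_0) + 2f(s_1) + ... + 2f(s_{5}) + f(s_6)].
Sum ≈ -1.829.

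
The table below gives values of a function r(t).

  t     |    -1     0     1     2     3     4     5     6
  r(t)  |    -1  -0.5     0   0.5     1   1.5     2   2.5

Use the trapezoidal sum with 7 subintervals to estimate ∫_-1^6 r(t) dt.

5.25

Δt = 1.
T_7 = (1/2)·[(-1) + 2·(-0.5) + 2·0 + 2·0.5 + 2·1 + 2·1.5 + 2·2 + 2.5] = 5.25.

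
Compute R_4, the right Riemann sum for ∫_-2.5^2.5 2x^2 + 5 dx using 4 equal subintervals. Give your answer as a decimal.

Δx = (2.5 − (-2.5))/4 = 1.25.
Right endpoints: -1.25, 0, 1.25, 2.5.
f(-1.25) = 8.125, f(0) = 5, f(1.25) = 8.125, f(2.5) = 17.5.
Sum = Δx · [f(-1.25) + f(0) + f(1.25) + f(2.5)].
Sum = 48.4375.

48.4375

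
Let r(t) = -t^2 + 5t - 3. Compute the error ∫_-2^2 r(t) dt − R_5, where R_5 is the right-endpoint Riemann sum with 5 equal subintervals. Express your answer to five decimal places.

-7.57333

Exact integral: ∫_-2^2 r(t) dt ≈ -17.3333333.
R_5 = -9.76.
Error ≈ -17.3333333 − (-9.76) ≈ -7.57333.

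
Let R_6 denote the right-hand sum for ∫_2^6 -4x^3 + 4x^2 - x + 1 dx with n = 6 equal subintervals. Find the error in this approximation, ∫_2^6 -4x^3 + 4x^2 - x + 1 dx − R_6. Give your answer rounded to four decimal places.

249.0370

Exact integral: ∫_2^6 f(x) dx ≈ -1014.666667.
R_6 ≈ -1263.703704.
Error ≈ -1014.666667 − (-1263.703704) ≈ 249.0370.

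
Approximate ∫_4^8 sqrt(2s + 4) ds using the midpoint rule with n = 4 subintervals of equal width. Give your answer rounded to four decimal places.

Δs = (8 − 4)/4 = 1.
Midpoints: 4.5, 5.5, 6.5, 7.5.
f(4.5) ≈ 3.6056, f(5.5) ≈ 3.8730, f(6.5) ≈ 4.1231, f(7.5) ≈ 4.3589.
Sum = Δs · [f(4.5) + f(5.5) + f(6.5) + f(7.5)].
Sum ≈ 15.9605.

15.9605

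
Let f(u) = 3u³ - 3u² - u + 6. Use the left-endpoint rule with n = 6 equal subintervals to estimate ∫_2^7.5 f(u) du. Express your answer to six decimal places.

Δu = (7.5 − 2)/6 = 11/12.
Left endpoints: 2, 35/12, 23/6, 4.75, 17/3, 79/12.
f(2) = 16, f(35/12) = 29951/576, f(23/6) = 9149/72, f(4.75) = 255.078125, f(17/3) = 4049/9, f(79/12) = 417811/576.
Sum = Δu · [f(2) + f(35/12) + f(23/6) + ...].
Sum ≈ 1489.950955.

1489.950955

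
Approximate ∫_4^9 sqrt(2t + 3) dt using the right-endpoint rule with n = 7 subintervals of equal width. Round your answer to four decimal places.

20.3657

Δt = (9 − 4)/7 = 5/7.
Right endpoints: 33/7, 38/7, 43/7, 48/7, 53/7, 58/7, 9.
f(33/7) ≈ 3.5254, f(38/7) ≈ 3.7225, f(43/7) ≈ 3.9097, f(48/7) ≈ 4.0883, f(53/7) ≈ 4.2594, f(58/7) ≈ 4.4240, f(9) ≈ 4.5826.
Sum = Δt · [f(33/7) + f(38/7) + f(43/7) + ...].
Sum ≈ 20.3657.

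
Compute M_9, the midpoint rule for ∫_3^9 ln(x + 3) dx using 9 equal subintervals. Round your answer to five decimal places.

Δx = (9 − 3)/9 = 2/3.
Midpoints: 10/3, 4, 14/3, 16/3, 6, 20/3, 22/3, 8, 26/3.
f(10/3) ≈ 1.84583, f(4) ≈ 1.94591, f(14/3) ≈ 2.03688, f(16/3) ≈ 2.12026, f(6) ≈ 2.19722, f(20/3) ≈ 2.26868, f(22/3) ≈ 2.33537, f(8) ≈ 2.39790, f(26/3) ≈ 2.45674.
Sum = Δx · [f(10/3) + f(4) + f(14/3) + ...].
Sum ≈ 13.06986.

13.06986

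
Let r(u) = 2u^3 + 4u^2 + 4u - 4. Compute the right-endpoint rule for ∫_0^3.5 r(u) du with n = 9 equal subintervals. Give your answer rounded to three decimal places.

172.901

Δu = (3.5 − 0)/9 = 7/18.
Right endpoints: 7/18, 7/9, 7/6, 14/9, 35/18, 7/3, 49/18, 28/9, 3.5.
r(7/18) = -5021/2916, r(7/9) = 1802/729, r(7/6) = 1003/108, r(14/9) = 14164/729, r(35/18) = 97991/2916, r(7/3) = 1418/27, r(49/18) = 224173/2916, r(28/9) = 78284/729, r(3.5) = 144.75.
Sum = Δu · [r(7/18) + r(7/9) + r(7/6) + ...].
Sum ≈ 172.901.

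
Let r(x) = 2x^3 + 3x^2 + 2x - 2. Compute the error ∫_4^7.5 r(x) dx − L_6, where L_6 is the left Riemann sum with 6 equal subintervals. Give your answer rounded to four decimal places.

238.5773

Exact integral: ∫_4^7.5 r(x) dx = 1845.15625.
L_6 ≈ 1606.578993.
Error ≈ 1845.15625 − 1606.578993 ≈ 238.5773.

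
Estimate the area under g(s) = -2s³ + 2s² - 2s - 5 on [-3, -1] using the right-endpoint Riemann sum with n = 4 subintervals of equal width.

Δs = (-1 − (-3))/4 = 0.5.
Right endpoints: -2.5, -2, -1.5, -1.
g(-2.5) = 43.75, g(-2) = 23, g(-1.5) = 9.25, g(-1) = 1.
Sum = Δs · [g(-2.5) + g(-2) + g(-1.5) + g(-1)].
Sum = 38.5.

38.5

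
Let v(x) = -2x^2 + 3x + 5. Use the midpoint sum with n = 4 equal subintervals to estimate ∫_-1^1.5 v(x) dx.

Δx = (1.5 − (-1))/4 = 0.625.
Midpoints: -0.6875, -0.0625, 0.5625, 1.1875.
v(-0.6875) = 1.9921875, v(-0.0625) = 4.8046875, v(0.5625) = 6.0546875, v(1.1875) = 5.7421875.
Sum = Δx · [v(-0.6875) + v(-0.0625) + v(0.5625) + v(1.1875)].
Sum = 11.62109375.

11.62109375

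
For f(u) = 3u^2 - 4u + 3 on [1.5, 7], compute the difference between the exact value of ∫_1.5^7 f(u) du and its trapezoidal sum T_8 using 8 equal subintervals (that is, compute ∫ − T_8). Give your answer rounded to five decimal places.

-1.29980

Exact integral: ∫_1.5^7 f(u) du = 262.625.
T_8 ≈ 263.9248047.
Error ≈ 262.625 − 263.9248047 ≈ -1.29980.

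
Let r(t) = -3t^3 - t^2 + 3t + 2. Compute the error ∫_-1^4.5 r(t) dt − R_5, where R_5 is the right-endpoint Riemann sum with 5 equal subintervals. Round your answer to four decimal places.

Exact integral: ∫_-1^4.5 r(t) dt ≈ -297.630208.
R_5 = -469.7275.
Error ≈ -297.630208 − (-469.7275) ≈ 172.0973.

172.0973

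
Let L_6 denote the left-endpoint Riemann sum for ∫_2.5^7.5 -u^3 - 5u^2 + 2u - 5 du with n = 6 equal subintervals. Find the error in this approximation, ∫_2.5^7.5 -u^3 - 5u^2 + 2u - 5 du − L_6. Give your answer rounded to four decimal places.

-257.6968

Exact integral: ∫_2.5^7.5 f(u) du ≈ -1433.333333.
L_6 ≈ -1175.636574.
Error ≈ -1433.333333 − (-1175.636574) ≈ -257.6968.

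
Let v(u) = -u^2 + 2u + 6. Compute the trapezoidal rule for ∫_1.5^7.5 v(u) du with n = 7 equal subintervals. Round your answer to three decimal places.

-50.235

Δu = (7.5 − 1.5)/7 = 6/7.
v(1.5) = 6.75, v(33/14) = 1011/196, v(45/14) = 411/196, v(57/14) = -477/196, v(69/14) = -1653/196, v(81/14) = -3117/196, v(93/14) = -4869/196, v(7.5) = -35.25.
T_7 = (Δu/2)·[v(u_0) + 2v(u_1) + ... + 2v(u_{6}) + v(u_7)].
Sum ≈ -50.235.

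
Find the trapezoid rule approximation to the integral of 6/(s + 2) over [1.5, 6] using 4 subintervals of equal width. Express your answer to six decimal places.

Δs = (6 − 1.5)/4 = 1.125.
f(1.5) = 12/7, f(2.625) = 48/37, f(3.75) = 24/23, f(4.875) = 48/55, f(6) = 0.75.
T_4 = (Δs/2)·[f(s_0) + 2f(s_1) + 2f(s_2) + 2f(s_3) + f(s_4)].
Sum ≈ 5.001351.

5.001351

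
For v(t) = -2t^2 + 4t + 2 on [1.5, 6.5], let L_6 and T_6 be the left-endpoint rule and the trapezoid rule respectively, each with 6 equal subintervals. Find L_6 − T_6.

25

L_6 ≈ -66.990741.
T_6 ≈ -91.990741.
L_6 − T_6 = 25.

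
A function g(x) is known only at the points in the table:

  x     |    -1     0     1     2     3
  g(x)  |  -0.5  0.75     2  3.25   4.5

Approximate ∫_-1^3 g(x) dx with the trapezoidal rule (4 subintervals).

8

Δx = 1.
T_4 = (1/2)·[(-0.5) + 2·0.75 + 2·2 + 2·3.25 + 4.5] = 8.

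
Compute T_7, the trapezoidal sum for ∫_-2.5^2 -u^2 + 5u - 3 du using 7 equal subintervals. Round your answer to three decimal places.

Δu = (2 − (-2.5))/7 = 9/14.
f(-2.5) = -21.75, f(-13/7) = -771/49, f(-17/14) = -2067/196, f(-4/7) = -303/49, f(1/14) = -519/196, f(5/7) = 3/49, f(19/14) = 381/196, f(2) = 3.
T_7 = (Δu/2)·[f(u_0) + 2f(u_1) + ... + 2f(u_{6}) + f(u_7)].
Sum ≈ -27.310.

-27.310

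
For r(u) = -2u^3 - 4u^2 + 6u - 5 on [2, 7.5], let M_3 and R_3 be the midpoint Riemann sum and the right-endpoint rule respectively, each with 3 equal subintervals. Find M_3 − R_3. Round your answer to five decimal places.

1070.30382

M_3 ≈ -1946.5480324.
R_3 ≈ -3016.8518519.
M_3 − R_3 ≈ 1070.30382.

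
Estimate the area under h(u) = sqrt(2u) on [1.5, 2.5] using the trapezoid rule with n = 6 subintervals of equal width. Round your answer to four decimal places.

Δu = (2.5 − 1.5)/6 = 1/6.
h(1.5) ≈ 1.7321, h(5/3) ≈ 1.8257, h(11/6) ≈ 1.9149, h(2) ≈ 2.0000, h(13/6) ≈ 2.0817, h(7/3) ≈ 2.1602, h(2.5) ≈ 2.2361.
T_6 = (Δu/2)·[h(u_0) + 2h(u_1) + ... + 2h(u_{5}) + h(u_6)].
Sum ≈ 1.9944.

1.9944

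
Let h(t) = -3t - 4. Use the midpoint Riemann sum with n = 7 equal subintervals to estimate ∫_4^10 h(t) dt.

Δt = (10 − 4)/7 = 6/7.
Midpoints: 31/7, 37/7, 43/7, 7, 55/7, 61/7, 67/7.
h(31/7) = -121/7, h(37/7) = -139/7, h(43/7) = -157/7, h(7) = -25, h(55/7) = -193/7, h(61/7) = -211/7, h(67/7) = -229/7.
Sum = Δt · [h(31/7) + h(37/7) + h(43/7) + ...].
Sum = -150.

-150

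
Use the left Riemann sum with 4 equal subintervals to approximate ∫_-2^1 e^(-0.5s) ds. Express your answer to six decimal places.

5.064788

Δs = (1 − (-2))/4 = 0.75.
Left endpoints: -2, -1.25, -0.5, 0.25.
f(-2) ≈ 2.718282, f(-1.25) ≈ 1.868246, f(-0.5) ≈ 1.284025, f(0.25) ≈ 0.882497.
Sum = Δs · [f(-2) + f(-1.25) + f(-0.5) + f(0.25)].
Sum ≈ 5.064788.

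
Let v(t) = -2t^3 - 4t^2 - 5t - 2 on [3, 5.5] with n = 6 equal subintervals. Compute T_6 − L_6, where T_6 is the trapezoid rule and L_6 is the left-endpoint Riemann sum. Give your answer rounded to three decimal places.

-78.385

T_6 ≈ -663.12355.
L_6 ≈ -584.73814.
T_6 − L_6 ≈ -78.385.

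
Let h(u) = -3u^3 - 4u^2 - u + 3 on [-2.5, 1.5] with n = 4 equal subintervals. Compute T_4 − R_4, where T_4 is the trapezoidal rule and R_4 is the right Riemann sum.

T_4 = 14.5.
R_4 = -8.
T_4 − R_4 = 22.5.

22.5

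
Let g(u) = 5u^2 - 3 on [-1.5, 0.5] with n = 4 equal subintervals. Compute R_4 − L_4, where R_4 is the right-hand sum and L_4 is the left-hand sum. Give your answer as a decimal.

R_4 = -2.25.
L_4 = 2.75.
R_4 − L_4 = -5.

-5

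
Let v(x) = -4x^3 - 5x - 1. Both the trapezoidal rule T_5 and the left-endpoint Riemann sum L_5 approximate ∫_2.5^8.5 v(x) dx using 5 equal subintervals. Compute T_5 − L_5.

-1454.4

T_5 = -5447.04.
L_5 = -3992.64.
T_5 − L_5 = -1454.4.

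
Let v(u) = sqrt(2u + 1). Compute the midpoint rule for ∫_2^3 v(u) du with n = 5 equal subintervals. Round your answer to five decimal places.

2.44676

Δu = (3 − 2)/5 = 0.2.
Midpoints: 2.1, 2.3, 2.5, 2.7, 2.9.
v(2.1) ≈ 2.28035, v(2.3) ≈ 2.36643, v(2.5) ≈ 2.44949, v(2.7) ≈ 2.52982, v(2.9) ≈ 2.60768.
Sum = Δu · [v(2.1) + v(2.3) + v(2.5) + v(2.7) + v(2.9)].
Sum ≈ 2.44676.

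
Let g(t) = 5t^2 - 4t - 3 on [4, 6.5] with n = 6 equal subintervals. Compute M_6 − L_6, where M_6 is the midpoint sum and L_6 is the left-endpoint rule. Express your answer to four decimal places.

M_6 ≈ 290.860822.
L_6 ≈ 266.142940.
M_6 − L_6 ≈ 24.7179.

24.7179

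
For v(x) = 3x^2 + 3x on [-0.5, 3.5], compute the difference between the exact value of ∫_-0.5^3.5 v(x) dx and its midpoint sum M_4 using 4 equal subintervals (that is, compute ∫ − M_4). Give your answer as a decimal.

1

Exact integral: ∫_-0.5^3.5 v(x) dx = 61.
M_4 = 60.
Error = 61 − 60 = 1.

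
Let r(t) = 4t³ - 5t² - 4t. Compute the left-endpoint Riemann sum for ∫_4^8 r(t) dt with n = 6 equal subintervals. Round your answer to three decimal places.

2505.185

Δt = (8 − 4)/6 = 2/3.
Left endpoints: 4, 14/3, 16/3, 6, 20/3, 22/3.
r(4) = 160, r(14/3) = 7532/27, r(16/3) = 11968/27, r(6) = 660, r(20/3) = 25280/27, r(22/3) = 34540/27.
Sum = Δt · [r(4) + r(14/3) + r(16/3) + ...].
Sum ≈ 2505.185.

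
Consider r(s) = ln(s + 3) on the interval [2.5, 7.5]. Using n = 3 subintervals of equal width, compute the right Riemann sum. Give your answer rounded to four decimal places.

10.8322

Δs = (7.5 − 2.5)/3 = 5/3.
Right endpoints: 25/6, 35/6, 7.5.
r(25/6) ≈ 1.9694, r(35/6) ≈ 2.1785, r(7.5) ≈ 2.3514.
Sum = Δs · [r(25/6) + r(35/6) + r(7.5)].
Sum ≈ 10.8322.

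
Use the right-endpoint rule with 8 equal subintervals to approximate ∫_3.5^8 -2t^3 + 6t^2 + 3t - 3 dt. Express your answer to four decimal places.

Δt = (8 − 3.5)/8 = 0.5625.
Right endpoints: 4.0625, 4.625, 5.1875, 5.75, 6.3125, 6.875, 7.4375, 8.
f(4.0625) = -53009/2048, f(4.625) = -58.64453125, f(5.1875) = -215387/2048, f(5.75) = -167.59375, f(6.3125) = -508013/2048, f(6.875) = -348.68359375, f(7.4375) = -965879/2048, f(8) = -619.
Sum = Δt · [f(4.0625) + f(4.625) + f(5.1875) + ...].
Sum ≈ -1150.1147.

-1150.1147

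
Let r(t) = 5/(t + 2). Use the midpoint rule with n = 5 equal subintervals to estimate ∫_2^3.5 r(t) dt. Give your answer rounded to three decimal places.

1.592

Δt = (3.5 − 2)/5 = 0.3.
Midpoints: 2.15, 2.45, 2.75, 3.05, 3.35.
r(2.15) = 100/83, r(2.45) = 100/89, r(2.75) = 20/19, r(3.05) = 100/101, r(3.35) = 100/107.
Sum = Δt · [r(2.15) + r(2.45) + r(2.75) + r(3.05) + r(3.35)].
Sum ≈ 1.592.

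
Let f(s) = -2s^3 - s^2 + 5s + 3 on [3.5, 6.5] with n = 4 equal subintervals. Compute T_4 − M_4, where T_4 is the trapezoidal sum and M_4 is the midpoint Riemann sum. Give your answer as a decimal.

T_4 = -819.46875.
M_4 = -806.390625.
T_4 − M_4 = -13.078125.

-13.078125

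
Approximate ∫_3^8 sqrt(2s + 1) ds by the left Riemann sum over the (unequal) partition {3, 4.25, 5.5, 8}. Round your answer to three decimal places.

15.820

Subinterval widths: 1.25, 1.25, 2.5.
Left endpoints: 3, 4.25, 5.5.
f(3) ≈ 2.646, f(4.25) ≈ 3.082, f(5.5) ≈ 3.464.
Sum = Σ Δs_i · f(s_i).
Sum ≈ 15.820.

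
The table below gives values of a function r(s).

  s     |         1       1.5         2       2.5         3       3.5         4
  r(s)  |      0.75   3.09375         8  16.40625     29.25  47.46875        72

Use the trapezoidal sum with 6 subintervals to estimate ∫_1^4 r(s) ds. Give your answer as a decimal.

70.296875

Δs = 0.5.
T_6 = (0.5/2)·[0.75 + 2·3.09375 + 2·8 + 2·16.40625 + 2·29.25 + 2·47.46875 + 72] = 70.296875.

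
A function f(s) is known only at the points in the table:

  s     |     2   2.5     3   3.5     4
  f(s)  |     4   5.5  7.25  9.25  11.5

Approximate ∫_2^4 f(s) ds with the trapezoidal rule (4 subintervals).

14.875

Δs = 0.5.
T_4 = (0.5/2)·[4 + 2·5.5 + 2·7.25 + 2·9.25 + 11.5] = 14.875.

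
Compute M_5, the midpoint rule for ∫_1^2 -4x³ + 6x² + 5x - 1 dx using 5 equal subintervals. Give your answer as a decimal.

Δx = (2 − 1)/5 = 0.2.
Midpoints: 1.1, 1.3, 1.5, 1.7, 1.9.
f(1.1) = 6.436, f(1.3) = 6.852, f(1.5) = 6.5, f(1.7) = 5.188, f(1.9) = 2.724.
Sum = Δx · [f(1.1) + f(1.3) + f(1.5) + f(1.7) + f(1.9)].
Sum = 5.54.

5.54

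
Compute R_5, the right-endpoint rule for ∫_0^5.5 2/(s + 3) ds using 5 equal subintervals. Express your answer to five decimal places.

1.86499

Δs = (5.5 − 0)/5 = 1.1.
Right endpoints: 1.1, 2.2, 3.3, 4.4, 5.5.
f(1.1) = 20/41, f(2.2) = 5/13, f(3.3) = 20/63, f(4.4) = 10/37, f(5.5) = 4/17.
Sum = Δs · [f(1.1) + f(2.2) + f(3.3) + f(4.4) + f(5.5)].
Sum ≈ 1.86499.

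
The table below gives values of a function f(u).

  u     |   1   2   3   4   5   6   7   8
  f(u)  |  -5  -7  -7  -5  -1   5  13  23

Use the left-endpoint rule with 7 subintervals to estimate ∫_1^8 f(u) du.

-7

Δu = 1.
Sum = 1·[(-5) + (-7) + (-7) + (-5) + (-1) + 5 + 13] = -7.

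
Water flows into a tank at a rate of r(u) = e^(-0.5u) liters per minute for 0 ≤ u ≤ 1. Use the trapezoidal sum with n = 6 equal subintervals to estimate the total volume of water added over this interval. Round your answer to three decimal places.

Δu = (1 − 0)/6 = 1/6.
r(0) ≈ 1.000, r(1/6) ≈ 0.920, r(1/3) ≈ 0.846, r(0.5) ≈ 0.779, r(2/3) ≈ 0.717, r(5/6) ≈ 0.659, r(1) ≈ 0.607.
T_6 = (Δu/2)·[r(u_0) + 2r(u_1) + ... + 2r(u_{5}) + r(u_6)].
Sum ≈ 0.787.

0.787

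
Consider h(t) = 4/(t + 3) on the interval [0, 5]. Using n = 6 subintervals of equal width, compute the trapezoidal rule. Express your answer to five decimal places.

3.94523

Δt = (5 − 0)/6 = 5/6.
h(0) = 4/3, h(5/6) = 24/23, h(5/3) = 6/7, h(2.5) = 8/11, h(10/3) = 12/19, h(25/6) = 24/43, h(5) = 0.5.
T_6 = (Δt/2)·[h(t_0) + 2h(t_1) + ... + 2h(t_{5}) + h(t_6)].
Sum ≈ 3.94523.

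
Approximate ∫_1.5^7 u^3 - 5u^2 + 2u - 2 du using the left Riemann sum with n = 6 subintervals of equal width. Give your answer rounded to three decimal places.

Δu = (7 − 1.5)/6 = 11/12.
Left endpoints: 1.5, 29/12, 10/3, 4.25, 31/6, 73/12.
f(1.5) = -6.875, f(29/12) = -21175/1728, f(10/3) = -374/27, f(4.25) = -7.046875, f(31/6) = 2761/216, f(73/12) = 86845/1728.
Sum = Δu · [f(1.5) + f(29/12) + f(10/3) + ...].
Sum ≈ 21.094.

21.094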